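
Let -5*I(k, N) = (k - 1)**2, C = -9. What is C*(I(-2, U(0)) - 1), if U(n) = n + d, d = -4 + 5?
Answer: 126/5 ≈ 25.200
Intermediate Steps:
d = 1
U(n) = 1 + n (U(n) = n + 1 = 1 + n)
I(k, N) = -(-1 + k)**2/5 (I(k, N) = -(k - 1)**2/5 = -(-1 + k)**2/5)
C*(I(-2, U(0)) - 1) = -9*(-(-1 - 2)**2/5 - 1) = -9*(-1/5*(-3)**2 - 1) = -9*(-1/5*9 - 1) = -9*(-9/5 - 1) = -9*(-14/5) = 126/5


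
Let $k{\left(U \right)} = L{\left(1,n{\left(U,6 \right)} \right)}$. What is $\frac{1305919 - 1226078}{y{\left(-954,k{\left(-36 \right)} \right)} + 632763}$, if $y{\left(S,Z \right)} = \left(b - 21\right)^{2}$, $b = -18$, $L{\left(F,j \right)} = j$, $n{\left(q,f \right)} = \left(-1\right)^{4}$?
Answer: $\frac{79841}{634284} \approx 0.12588$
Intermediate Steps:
$n{\left(q,f \right)} = 1$
$k{\left(U \right)} = 1$
$y{\left(S,Z \right)} = 1521$ ($y{\left(S,Z \right)} = \left(-18 - 21\right)^{2} = \left(-39\right)^{2} = 1521$)
$\frac{1305919 - 1226078}{y{\left(-954,k{\left(-36 \right)} \right)} + 632763} = \frac{1305919 - 1226078}{1521 + 632763} = \frac{79841}{634284}$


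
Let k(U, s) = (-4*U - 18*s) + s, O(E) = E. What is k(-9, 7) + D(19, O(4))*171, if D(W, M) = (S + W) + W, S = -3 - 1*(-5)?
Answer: 6757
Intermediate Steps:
S = 2 (S = -3 + 5 = 2)
D(W, M) = 2 + 2*W (D(W, M) = (2 + W) + W = 2 + 2*W)
k(U, s) = -17*s - 4*U (k(U, s) = (-18*s - 4*U) + s = -17*s - 4*U)
k(-9, 7) + D(19, O(4))*171 = (-17*7 - 4*(-9)) + (2 + 2*19)*171 = (-119 + 36) + (2 + 38)*171 = -83 + 40*171 = -83 + 6840 = 6757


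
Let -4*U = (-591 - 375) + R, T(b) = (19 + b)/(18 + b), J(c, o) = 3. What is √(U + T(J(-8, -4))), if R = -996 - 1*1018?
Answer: √329007/21 ≈ 27.314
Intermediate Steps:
R = -2014 (R = -996 - 1018 = -2014)
T(b) = (19 + b)/(18 + b)
U = 745 (U = -((-591 - 375) - 2014)/4 = -(-966 - 2014)/4 = -¼*(-2980) = 745)
√(U + T(J(-8, -4))) = √(745 + (19 + 3)/(18 + 3)) = √(745 + 22/21) = √(15667/21) = √329007/21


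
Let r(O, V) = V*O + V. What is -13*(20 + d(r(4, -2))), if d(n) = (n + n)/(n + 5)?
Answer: -312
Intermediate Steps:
r(O, V) = V + O*V (r(O, V) = O*V + V = V + O*V)
d(n) = 2*n/(5 + n) (d(n) = (2*n)/(5 + n) = 2*n/(5 + n))
-13*(20 + d(r(4, -2))) = -13*(20 + 2*(-2*(1 + 4))/(5 - 2*(1 + 4))) = -13*(20 + 2*(-2*5)/(5 - 2*5)) = -13*(20 + 2*(-10)/(5 - 10)) = -13*(20 + 2*(-10)/(-5)) = -13*(20 + 2*(-10)*(-⅕)) = -13*(20 + 4) = -13*24 = -312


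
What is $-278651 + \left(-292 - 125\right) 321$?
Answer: $-412508$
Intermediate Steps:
$-278651 + \left(-292 - 125\right) 321 = -278651 - 133857 = -412508$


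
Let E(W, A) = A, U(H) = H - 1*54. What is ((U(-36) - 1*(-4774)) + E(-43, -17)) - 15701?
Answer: -11034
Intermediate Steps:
U(H) = -54 + H (U(H) = H - 54 = -54 + H)
((U(-36) - 1*(-4774)) + E(-43, -17)) - 15701 = (((-54 - 36) - 1*(-4774)) - 17) - 15701 = ((-90 + 4774) - 17) - 15701 = (4684 - 17) - 15701 = 4667 - 15701 = -11034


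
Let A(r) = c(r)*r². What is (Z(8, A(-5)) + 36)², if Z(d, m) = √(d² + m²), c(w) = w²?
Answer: (36 + √390689)² ≈ 4.3699e+5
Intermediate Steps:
A(r) = r⁴ (A(r) = r²*r² = r⁴)
(Z(8, A(-5)) + 36)² = (√(8² + ((-5)⁴)²) + 36)² = (√(64 + 625²) + 36)² = (√(64 + 390625) + 36)² = (√390689 + 36)² = (36 + √390689)²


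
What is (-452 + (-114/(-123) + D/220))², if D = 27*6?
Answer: 4125038178361/20340100 ≈ 2.0280e+5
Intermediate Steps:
D = 162
(-452 + (-114/(-123) + D/220))² = (-452 + (-114/(-123) + 162/220))² = (-452 + (-114*(-1/123) + 162*(1/220)))² = (-452 + (38/41 + 81/110))² = (-452 + 7501/4510)² = (-2031019/4510)² = 4125038178361/20340100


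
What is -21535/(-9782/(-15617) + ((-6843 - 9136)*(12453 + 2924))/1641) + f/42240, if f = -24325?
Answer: -14005737347239925/32416857343825152 ≈ -0.43205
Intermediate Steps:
-21535/(-9782/(-15617) + ((-6843 - 9136)*(12453 + 2924))/1641) + f/42240 = -21535/(-9782/(-15617) + ((-6843 - 9136)*(12453 + 2924))/1641) - 24325/42240 = -21535/(-9782*(-1/15617) - 15979*15377*(1/1641)) - 24325*1/42240 = -21535/(9782/15617 - 245709083*1/1641) - 4865/8448 = -21535/(9782/15617 - 245709083/1641) - 4865/8448 = -21535/(-3837222696949/25627497) - 4865/8448 = -21535*(-25627497/3837222696949) - 4865/8448 = 551888147895/3837222696949 - 4865/8448 = -14005737347239925/32416857343825152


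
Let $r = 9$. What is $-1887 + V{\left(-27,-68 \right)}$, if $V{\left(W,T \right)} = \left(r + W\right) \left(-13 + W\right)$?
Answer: $-1167$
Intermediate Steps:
$V{\left(W,T \right)} = \left(-13 + W\right) \left(9 + W\right)$ ($V{\left(W,T \right)} = \left(9 + W\right) \left(-13 + W\right) = \left(-13 + W\right) \left(9 + W\right)$)
$-1887 + V{\left(-27,-68 \right)} = -1887 - \left(9 - 729\right) = -1887 + \left(-117 + 729 + 108\right) = -1887 + 720 = -1167$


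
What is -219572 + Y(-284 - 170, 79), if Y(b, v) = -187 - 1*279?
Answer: -220038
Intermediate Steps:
Y(b, v) = -466 (Y(b, v) = -187 - 279 = -466)
-219572 + Y(-284 - 170, 79) = -219572 - 466 = -220038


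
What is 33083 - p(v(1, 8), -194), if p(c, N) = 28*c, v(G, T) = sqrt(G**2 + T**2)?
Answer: 33083 - 28*sqrt(65) ≈ 32857.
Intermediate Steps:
33083 - p(v(1, 8), -194) = 33083 - 28*sqrt(1**2 + 8**2) = 33083 - 28*sqrt(1 + 64) = 33083 - 28*sqrt(65)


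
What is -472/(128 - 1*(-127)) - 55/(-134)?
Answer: -49223/34170 ≈ -1.4405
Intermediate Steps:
-472/(128 - 1*(-127)) - 55/(-134) = -472/(128 + 127) - 55*(-1/134) = -472/255 + 55/134 = -49223/34170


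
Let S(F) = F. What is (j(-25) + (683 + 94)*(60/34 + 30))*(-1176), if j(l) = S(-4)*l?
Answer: -495425280/17 ≈ -2.9143e+7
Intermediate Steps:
j(l) = -4*l
(j(-25) + (683 + 94)*(60/34 + 30))*(-1176) = (-4*(-25) + (683 + 94)*(60/34 + 30))*(-1176) = (100 + 777*(60*(1/34) + 30))*(-1176) = (100 + 777*(30/17 + 30))*(-1176) = (100 + 777*(540/17))*(-1176) = (100 + 419580/17)*(-1176) = (421280/17)*(-1176) = -495425280/17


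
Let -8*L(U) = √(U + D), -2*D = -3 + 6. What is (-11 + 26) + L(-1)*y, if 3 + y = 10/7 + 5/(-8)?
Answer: 15 + 123*I*√10/896 ≈ 15.0 + 0.43411*I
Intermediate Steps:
y = -123/56 (y = -3 + (10/7 + 5/(-8)) = -3 + (10*(⅐) + 5*(-⅛)) = -3 + (10/7 - 5/8) = -3 + 45/56 = -123/56 ≈ -2.1964)
D = -3/2 (D = -(-3 + 6)/2 = -½*3 = -3/2 ≈ -1.5000)
L(U) = -√(-3/2 + U)/8 (L(U) = -√(U - 3/2)/8 = -√(-3/2 + U)/8)
(-11 + 26) + L(-1)*y = (-11 + 26) - √(-6 + 4*(-1))/16*(-123/56) = 15 - √(-6 - 4)/16*(-123/56) = 15 - I*√10/16*(-123/56) = 15 + 123*I*√10/896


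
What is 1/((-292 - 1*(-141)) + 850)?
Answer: 1/699 ≈ 0.0014306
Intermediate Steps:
1/((-292 - 1*(-141)) + 850) = 1/((-292 + 141) + 850) = 1/(-151 + 850) = 1/699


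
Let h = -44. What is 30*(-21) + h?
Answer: -674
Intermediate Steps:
30*(-21) + h = 30*(-21) - 44 = -630 - 44 = -674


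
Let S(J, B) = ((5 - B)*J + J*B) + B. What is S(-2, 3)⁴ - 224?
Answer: 2177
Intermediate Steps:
S(J, B) = B + B*J + J*(5 - B) (S(J, B) = (J*(5 - B) + B*J) + B = (B*J + J*(5 - B)) + B = B + B*J + J*(5 - B))
S(-2, 3)⁴ - 224 = (3 + 5*(-2))⁴ - 224 = (3 - 10)⁴ - 224 = (-7)⁴ - 224 = 2401 - 224 = 2177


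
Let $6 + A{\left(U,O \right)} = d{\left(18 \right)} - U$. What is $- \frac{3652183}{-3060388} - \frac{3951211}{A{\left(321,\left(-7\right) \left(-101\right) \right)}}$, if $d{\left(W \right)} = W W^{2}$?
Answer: $- \frac{12072133462453}{16847435940} \approx -716.56$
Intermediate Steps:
$d{\left(W \right)} = W^{3}$
$A{\left(U,O \right)} = 5826 - U$ ($A{\left(U,O \right)} = -6 - \left(-5832 + U\right) = 5826 - U$)
$- \frac{3652183}{-3060388} - \frac{3951211}{A{\left(321,\left(-7\right) \left(-101\right) \right)}} = - \frac{3652183}{-3060388} - \frac{3951211}{5826 - 321} = \left(-3652183\right) \left(- \frac{1}{3060388}\right) - \frac{3951211}{5826 - 321} = \frac{3652183}{3060388} - \frac{3951211}{5505} = - \frac{12072133462453}{16847435940}$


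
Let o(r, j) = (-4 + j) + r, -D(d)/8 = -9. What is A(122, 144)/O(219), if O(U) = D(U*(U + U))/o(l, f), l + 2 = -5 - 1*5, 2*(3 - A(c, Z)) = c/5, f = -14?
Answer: 23/6 ≈ 3.8333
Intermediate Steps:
A(c, Z) = 3 - c/10 (A(c, Z) = 3 - c/(2*5) = 3 - c/10)
D(d) = 72 (D(d) = -8*(-9) = 72)
l = -12 (l = -2 + (-5 - 1*5) = -2 + (-5 - 5) = -2 - 10 = -12)
o(r, j) = -4 + j + r
O(U) = -12/5 (O(U) = 72/(-4 - 14 - 12) = 72/(-30) = 72*(-1/30) = -12/5)
A(122, 144)/O(219) = (3 - ⅒*122)/(-12/5) = (3 - 61/5)*(-5/12) = -46/5*(-5/12) = 23/6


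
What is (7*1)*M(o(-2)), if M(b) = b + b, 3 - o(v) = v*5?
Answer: 182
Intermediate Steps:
o(v) = 3 - 5*v (o(v) = 3 - v*5 = 3 - 5*v)
M(b) = 2*b
(7*1)*M(o(-2)) = (7*1)*(2*(3 - 5*(-2))) = 7*(2*(3 + 10)) = 7*(2*13) = 7*26 = 182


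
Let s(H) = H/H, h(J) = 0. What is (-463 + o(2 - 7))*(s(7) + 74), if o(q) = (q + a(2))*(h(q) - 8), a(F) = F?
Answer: -32925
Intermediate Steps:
s(H) = 1
o(q) = -16 - 8*q (o(q) = (q + 2)*(0 - 8) = (2 + q)*(-8) = -16 - 8*q)
(-463 + o(2 - 7))*(s(7) + 74) = (-463 + (-16 - 8*(2 - 7)))*(1 + 74) = (-463 + (-16 - 8*(-5)))*75 = (-463 + (-16 + 40))*75 = (-463 + 24)*75 = -439*75 = -32925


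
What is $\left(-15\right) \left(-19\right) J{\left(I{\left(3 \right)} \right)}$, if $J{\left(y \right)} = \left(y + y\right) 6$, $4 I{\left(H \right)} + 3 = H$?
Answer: $0$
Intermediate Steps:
$I{\left(H \right)} = - \frac{3}{4} + \frac{H}{4}$
$J{\left(y \right)} = 12 y$ ($J{\left(y \right)} = 2 y 6 = 12 y$)
$\left(-15\right) \left(-19\right) J{\left(I{\left(3 \right)} \right)} = \left(-15\right) \left(-19\right) 12 \left(- \frac{3}{4} + \frac{1}{4} \cdot 3\right) = 285 \cdot 12 \left(- \frac{3}{4} + \frac{3}{4}\right) = 285 \cdot 12 \cdot 0 = 285 \cdot 0 = 0$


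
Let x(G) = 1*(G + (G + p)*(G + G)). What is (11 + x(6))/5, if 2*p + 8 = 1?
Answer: 47/5 ≈ 9.4000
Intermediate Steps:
p = -7/2 (p = -4 + (1/2)*1 = -4 + 1/2 = -7/2 ≈ -3.5000)
x(G) = G + 2*G*(-7/2 + G) (x(G) = 1*(G + (G - 7/2)*(G + G)) = 1*(G + (-7/2 + G)*(2*G)) = 1*(G + 2*G*(-7/2 + G)) = G + 2*G*(-7/2 + G))
(11 + x(6))/5 = (11 + 2*6*(-3 + 6))/5 = (11 + 2*6*3)/5 = (11 + 36)/5 = (1/5)*47 = 47/5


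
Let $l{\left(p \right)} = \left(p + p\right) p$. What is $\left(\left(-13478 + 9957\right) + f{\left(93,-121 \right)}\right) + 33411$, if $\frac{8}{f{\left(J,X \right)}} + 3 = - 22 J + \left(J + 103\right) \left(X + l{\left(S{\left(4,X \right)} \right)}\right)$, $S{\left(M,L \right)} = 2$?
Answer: $\frac{723248322}{24197} \approx 29890.0$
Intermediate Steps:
$l{\left(p \right)} = 2 p^{2}$ ($l{\left(p \right)} = 2 p p = 2 p^{2}$)
$f{\left(J,X \right)} = \frac{8}{-3 - 22 J + \left(8 + X\right) \left(103 + J\right)}$ ($f{\left(J,X \right)} = \frac{8}{-3 - \left(22 J - \left(J + 103\right) \left(X + 2 \cdot 2^{2}\right)\right)} = \frac{8}{-3 - \left(22 J - \left(103 + J\right) \left(X + 2 \cdot 4\right)\right)} = \frac{8}{-3 - \left(22 J - \left(103 + J\right) \left(X + 8\right)\right)} = \frac{8}{-3 - \left(22 J - \left(103 + J\right) \left(8 + X\right)\right)} = \frac{8}{-3 - \left(22 J - \left(8 + X\right) \left(103 + J\right)\right)} = \frac{8}{-3 - 22 J + \left(8 + X\right) \left(103 + J\right)}$)
$\left(\left(-13478 + 9957\right) + f{\left(93,-121 \right)}\right) + 33411 = \left(\left(-13478 + 9957\right) + \frac{8}{821 - 1302 + 103 \left(-121\right) + 93 \left(-121\right)}\right) + 33411 = \left(-3521 + \frac{8}{821 - 1302 - 12463 - 11253}\right) + 33411 = \left(-3521 + \frac{8}{-24197}\right) + 33411 = \left(-3521 + 8 \left(- \frac{1}{24197}\right)\right) + 33411 = \left(-3521 - \frac{8}{24197}\right) + 33411 = - \frac{85197645}{24197} + 33411 = \frac{723248322}{24197}$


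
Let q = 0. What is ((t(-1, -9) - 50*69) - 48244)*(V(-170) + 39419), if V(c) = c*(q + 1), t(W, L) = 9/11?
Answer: -22317962625/11 ≈ -2.0289e+9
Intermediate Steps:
t(W, L) = 9/11 (t(W, L) = 9*(1/11) = 9/11)
V(c) = c (V(c) = c*(0 + 1) = c*1 = c)
((t(-1, -9) - 50*69) - 48244)*(V(-170) + 39419) = ((9/11 - 50*69) - 48244)*(-170 + 39419) = ((9/11 - 3450) - 48244)*39249 = (-37941/11 - 48244)*39249 = -568625/11*39249 = -22317962625/11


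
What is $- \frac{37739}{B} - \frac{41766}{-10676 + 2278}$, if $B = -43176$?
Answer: $\frac{1060110469}{181296024} \approx 5.8474$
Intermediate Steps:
$- \frac{37739}{B} - \frac{41766}{-10676 + 2278} = - \frac{37739}{-43176} - \frac{41766}{-10676 + 2278} = \left(-37739\right) \left(- \frac{1}{43176}\right) - \frac{41766}{-8398} = \frac{37739}{43176} - - \frac{20883}{4199} = \frac{37739}{43176} + \frac{20883}{4199} = \frac{1060110469}{181296024}$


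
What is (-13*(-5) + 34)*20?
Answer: 1980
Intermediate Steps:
(-13*(-5) + 34)*20 = (65 + 34)*20 = 99*20 = 1980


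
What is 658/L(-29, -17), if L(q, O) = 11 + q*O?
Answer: 47/36 ≈ 1.3056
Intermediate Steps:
L(q, O) = 11 + O*q
658/L(-29, -17) = 658/(11 - 17*(-29)) = 658/(11 + 493) = 658/504 = 658*(1/504) = 47/36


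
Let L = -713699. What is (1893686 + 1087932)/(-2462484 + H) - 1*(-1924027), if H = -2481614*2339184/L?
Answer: 3893730882623640401/2023739697330 ≈ 1.9240e+6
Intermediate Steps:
H = 5804951762976/713699 (H = -2481614/((-713699/2339184)) = -2481614/((-713699*1/2339184)) = -2481614/(-713699/2339184) = -2481614*(-2339184/713699) = 5804951762976/713699 ≈ 8.1336e+6)
(1893686 + 1087932)/(-2462484 + H) - 1*(-1924027) = (1893686 + 1087932)/(-2462484 + 5804951762976/713699) - 1*(-1924027) = 2981618/(4047479394660/713699) + 1924027 = 2981618*(713699/4047479394660) + 1924027 = 1063988892491/2023739697330 + 1924027 = 3893730882623640401/2023739697330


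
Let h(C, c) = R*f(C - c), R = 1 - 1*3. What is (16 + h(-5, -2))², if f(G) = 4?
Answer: 64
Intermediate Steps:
R = -2 (R = 1 - 3 = -2)
h(C, c) = -8 (h(C, c) = -2*4 = -8)
(16 + h(-5, -2))² = (16 - 8)² = 8² = 64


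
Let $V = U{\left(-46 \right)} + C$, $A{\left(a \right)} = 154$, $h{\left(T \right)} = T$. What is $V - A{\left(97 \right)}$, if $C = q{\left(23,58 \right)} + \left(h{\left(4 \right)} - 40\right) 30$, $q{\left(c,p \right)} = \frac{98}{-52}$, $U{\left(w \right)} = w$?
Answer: $- \frac{33329}{26} \approx -1281.9$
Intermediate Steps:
$q{\left(c,p \right)} = - \frac{49}{26}$ ($q{\left(c,p \right)} = 98 \left(- \frac{1}{52}\right) = - \frac{49}{26}$)
$C = - \frac{28129}{26}$ ($C = - \frac{49}{26} + \left(4 - 40\right) 30 = - \frac{49}{26} - 1080 = - \frac{28129}{26} \approx -1081.9$)
$V = - \frac{29325}{26}$ ($V = -46 - \frac{28129}{26} = - \frac{29325}{26} \approx -1127.9$)
$V - A{\left(97 \right)} = - \frac{29325}{26} - 154 = - \frac{33329}{26}$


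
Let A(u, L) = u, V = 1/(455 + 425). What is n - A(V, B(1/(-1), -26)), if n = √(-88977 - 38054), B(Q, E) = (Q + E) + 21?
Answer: -1/880 + I*√127031 ≈ -0.0011364 + 356.41*I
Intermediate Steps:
B(Q, E) = 21 + E + Q (B(Q, E) = (E + Q) + 21 = 21 + E + Q)
V = 1/880 ≈ 0.0011364
n = I*√127031 (n = √(-127031) = I*√127031 ≈ 356.41*I)
n - A(V, B(1/(-1), -26)) = I*√127031 - 1*1/880 = I*√127031 - 1/880 = -1/880 + I*√127031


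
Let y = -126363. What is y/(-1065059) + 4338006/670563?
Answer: 1568322228241/238063052739 ≈ 6.5878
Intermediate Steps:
y/(-1065059) + 4338006/670563 = -126363/(-1065059) + 4338006/670563 = -126363*(-1/1065059) + 4338006*(1/670563) = 126363/1065059 + 1446002/223521 = 1568322228241/238063052739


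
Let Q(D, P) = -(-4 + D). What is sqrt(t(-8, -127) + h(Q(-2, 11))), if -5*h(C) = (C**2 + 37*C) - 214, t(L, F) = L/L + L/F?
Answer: 17*I*sqrt(10795)/635 ≈ 2.7815*I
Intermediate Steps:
Q(D, P) = 4 - D
t(L, F) = 1 + L/F
h(C) = 214/5 - 37*C/5 - C**2/5 (h(C) = -((C**2 + 37*C) - 214)/5 = -(-214 + C**2 + 37*C)/5 = 214/5 - 37*C/5 - C**2/5)
sqrt(t(-8, -127) + h(Q(-2, 11))) = sqrt((-127 - 8)/(-127) + (214/5 - 37*(4 - 1*(-2))/5 - (4 - 1*(-2))**2/5)) = sqrt(-1/127*(-135) + (214/5 - 37*(4 + 2)/5 - (4 + 2)**2/5)) = sqrt(135/127 + (214/5 - 37/5*6 - 1/5*6**2)) = sqrt(135/127 + (214/5 - 222/5 - 1/5*36)) = sqrt(135/127 + (214/5 - 222/5 - 36/5)) = sqrt(135/127 - 44/5) = sqrt(-4913/635) = 17*I*sqrt(10795)/635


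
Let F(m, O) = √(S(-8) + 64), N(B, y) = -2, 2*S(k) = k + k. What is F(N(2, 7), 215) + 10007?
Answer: 10007 + 2*√14 ≈ 10014.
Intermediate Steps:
S(k) = k (S(k) = (k + k)/2 = (2*k)/2 = k)
F(m, O) = 2*√14 (F(m, O) = √(-8 + 64) = √56 = 2*√14)
F(N(2, 7), 215) + 10007 = 2*√14 + 10007 = 10007 + 2*√14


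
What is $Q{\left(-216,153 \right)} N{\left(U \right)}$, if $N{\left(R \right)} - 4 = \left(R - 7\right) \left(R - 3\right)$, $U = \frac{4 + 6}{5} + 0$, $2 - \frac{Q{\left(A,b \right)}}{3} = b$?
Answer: $-4077$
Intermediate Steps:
$Q{\left(A,b \right)} = 6 - 3 b$
$U = 2$ ($U = 10 \cdot \frac{1}{5} + 0 = 2 + 0 = 2$)
$N{\left(R \right)} = 4 + \left(-7 + R\right) \left(-3 + R\right)$ ($N{\left(R \right)} = 4 + \left(R - 7\right) \left(R - 3\right) = 4 + \left(-7 + R\right) \left(-3 + R\right)$)
$Q{\left(-216,153 \right)} N{\left(U \right)} = \left(6 - 459\right) \left(25 + 2^{2} - 20\right) = \left(6 - 459\right) \left(25 + 4 - 20\right) = \left(-453\right) 9 = -4077$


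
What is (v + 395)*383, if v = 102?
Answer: 190351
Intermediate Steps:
(v + 395)*383 = (102 + 395)*383 = 497*383 = 190351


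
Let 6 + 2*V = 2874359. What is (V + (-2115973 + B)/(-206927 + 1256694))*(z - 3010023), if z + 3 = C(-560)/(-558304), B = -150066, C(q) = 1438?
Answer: -2535381738928380199748583/586089115168 ≈ -4.3259e+12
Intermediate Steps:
V = 2874353/2 (V = -3 + (½)*2874359 = -3 + 2874359/2 = 2874353/2 ≈ 1.4372e+6)
z = -838175/279152 (z = -3 + 1438/(-558304) = -3 + 1438*(-1/558304) = -3 - 719/279152 = -838175/279152 ≈ -3.0026)
(V + (-2115973 + B)/(-206927 + 1256694))*(z - 3010023) = (2874353/2 + (-2115973 - 150066)/(-206927 + 1256694))*(-838175/279152 - 3010023) = (2874353/2 - 2266039/1049767)*(-840254778671/279152) = (3017396393673/2099534)*(-840254778671/279152) = -2535381738928380199748583/586089115168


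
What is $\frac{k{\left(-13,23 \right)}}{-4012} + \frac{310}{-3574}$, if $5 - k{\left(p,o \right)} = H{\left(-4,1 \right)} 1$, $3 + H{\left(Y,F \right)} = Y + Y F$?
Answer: $- \frac{162613}{1792361} \approx -0.090726$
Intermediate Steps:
$H{\left(Y,F \right)} = -3 + Y + F Y$ ($H{\left(Y,F \right)} = -3 + \left(Y + Y F\right) = -3 + \left(Y + F Y\right) = -3 + Y + F Y$)
$k{\left(p,o \right)} = 16$ ($k{\left(p,o \right)} = 5 - \left(-3 - 4 + 1 \left(-4\right)\right) 1 = 5 - \left(-3 - 4 - 4\right) 1 = 5 - \left(-11\right) 1 = 5 - -11 = 5 + 11 = 16$)
$\frac{k{\left(-13,23 \right)}}{-4012} + \frac{310}{-3574} = \frac{16}{-4012} + \frac{310}{-3574} = 16 \left(- \frac{1}{4012}\right) + 310 \left(- \frac{1}{3574}\right) = - \frac{4}{1003} - \frac{155}{1787} = - \frac{162613}{1792361}$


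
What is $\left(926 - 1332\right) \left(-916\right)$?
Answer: $371896$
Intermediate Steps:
$\left(926 - 1332\right) \left(-916\right) = \left(-406\right) \left(-916\right) = 371896$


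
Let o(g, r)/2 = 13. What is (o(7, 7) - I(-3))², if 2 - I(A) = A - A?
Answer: 576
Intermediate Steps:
I(A) = 2 (I(A) = 2 - (A - A) = 2 - 1*0 = 2 + 0 = 2)
o(g, r) = 26 (o(g, r) = 2*13 = 26)
(o(7, 7) - I(-3))² = (26 - 1*2)² = (26 - 2)² = 24² = 576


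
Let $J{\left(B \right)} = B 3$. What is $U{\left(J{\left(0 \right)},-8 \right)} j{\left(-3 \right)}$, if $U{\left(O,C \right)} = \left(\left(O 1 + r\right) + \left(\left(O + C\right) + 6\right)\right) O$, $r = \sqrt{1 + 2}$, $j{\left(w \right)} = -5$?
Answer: $0$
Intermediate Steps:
$r = \sqrt{3} \approx 1.732$
$J{\left(B \right)} = 3 B$
$U{\left(O,C \right)} = O \left(6 + C + \sqrt{3} + 2 O\right)$ ($U{\left(O,C \right)} = \left(\left(O 1 + \sqrt{3}\right) + \left(\left(O + C\right) + 6\right)\right) O = \left(\left(O + \sqrt{3}\right) + \left(\left(C + O\right) + 6\right)\right) O = \left(\left(O + \sqrt{3}\right) + \left(6 + C + O\right)\right) O = \left(6 + C + \sqrt{3} + 2 O\right) O = O \left(6 + C + \sqrt{3} + 2 O\right)$)
$U{\left(J{\left(0 \right)},-8 \right)} j{\left(-3 \right)} = 3 \cdot 0 \left(6 - 8 + \sqrt{3} + 2 \cdot 3 \cdot 0\right) \left(-5\right) = 0 \left(6 - 8 + \sqrt{3} + 2 \cdot 0\right) \left(-5\right) = 0 \left(6 - 8 + \sqrt{3} + 0\right) \left(-5\right) = 0 \left(-2 + \sqrt{3}\right) \left(-5\right) = 0 \left(-5\right) = 0$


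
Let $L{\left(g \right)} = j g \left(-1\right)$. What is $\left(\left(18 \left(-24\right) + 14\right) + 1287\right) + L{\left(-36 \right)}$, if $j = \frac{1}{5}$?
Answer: $\frac{4381}{5} \approx 876.2$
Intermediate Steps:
$j = \frac{1}{5} \approx 0.2$
$L{\left(g \right)} = - \frac{g}{5}$ ($L{\left(g \right)} = \frac{g}{5} \left(-1\right) = - \frac{g}{5}$)
$\left(\left(18 \left(-24\right) + 14\right) + 1287\right) + L{\left(-36 \right)} = \left(\left(18 \left(-24\right) + 14\right) + 1287\right) - - \frac{36}{5} = \left(\left(-432 + 14\right) + 1287\right) + \frac{36}{5} = \left(-418 + 1287\right) + \frac{36}{5} = 869 + \frac{36}{5} = \frac{4381}{5}$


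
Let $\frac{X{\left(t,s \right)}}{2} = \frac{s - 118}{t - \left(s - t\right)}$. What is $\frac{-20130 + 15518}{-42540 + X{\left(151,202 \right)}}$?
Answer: $\frac{57650}{531729} \approx 0.10842$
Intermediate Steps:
$X{\left(t,s \right)} = \frac{2 \left(-118 + s\right)}{- s + 2 t}$ ($X{\left(t,s \right)} = 2 \frac{s - 118}{t - \left(s - t\right)} = 2 \frac{-118 + s}{- s + 2 t} = \frac{2 \left(-118 + s\right)}{- s + 2 t}$)
$\frac{-20130 + 15518}{-42540 + X{\left(151,202 \right)}} = \frac{-20130 + 15518}{-42540 + \frac{2 \left(118 - 202\right)}{202 - 302}} = - \frac{4612}{-42540 + \frac{2 \left(118 - 202\right)}{202 - 302}} = - \frac{4612}{-42540 + 2 \frac{1}{-100} \left(-84\right)} = - \frac{4612}{-42540 + 2 \left(- \frac{1}{100}\right) \left(-84\right)} = - \frac{4612}{-42540 + \frac{42}{25}} = - \frac{4612}{- \frac{1063458}{25}} = \left(-4612\right) \left(- \frac{25}{1063458}\right) = \frac{57650}{531729}$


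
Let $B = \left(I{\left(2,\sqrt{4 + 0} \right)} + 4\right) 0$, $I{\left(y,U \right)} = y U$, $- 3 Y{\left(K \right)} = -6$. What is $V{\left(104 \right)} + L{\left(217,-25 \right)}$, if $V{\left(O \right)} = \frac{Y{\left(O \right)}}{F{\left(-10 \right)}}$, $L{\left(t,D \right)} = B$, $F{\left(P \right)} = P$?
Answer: $- \frac{1}{5} \approx -0.2$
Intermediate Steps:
$Y{\left(K \right)} = 2$ ($Y{\left(K \right)} = \left(- \frac{1}{3}\right) \left(-6\right) = 2$)
$I{\left(y,U \right)} = U y$
$B = 0$ ($B = \left(\sqrt{4 + 0} \cdot 2 + 4\right) 0 = \left(\sqrt{4} \cdot 2 + 4\right) 0 = \left(2 \cdot 2 + 4\right) 0 = \left(4 + 4\right) 0 = 8 \cdot 0 = 0$)
$L{\left(t,D \right)} = 0$
$V{\left(O \right)} = - \frac{1}{5}$ ($V{\left(O \right)} = \frac{2}{-10} = 2 \left(- \frac{1}{10}\right) = - \frac{1}{5}$)
$V{\left(104 \right)} + L{\left(217,-25 \right)} = - \frac{1}{5} + 0 = - \frac{1}{5}$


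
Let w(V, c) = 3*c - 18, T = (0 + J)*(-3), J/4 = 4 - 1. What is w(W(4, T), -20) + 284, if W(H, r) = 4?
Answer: 206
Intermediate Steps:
J = 12 (J = 4*(4 - 1) = 4*3 = 12)
T = -36 (T = (0 + 12)*(-3) = 12*(-3) = -36)
w(V, c) = -18 + 3*c
w(W(4, T), -20) + 284 = (-18 + 3*(-20)) + 284 = (-18 - 60) + 284 = -78 + 284 = 206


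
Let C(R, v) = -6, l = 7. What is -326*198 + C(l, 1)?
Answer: -64554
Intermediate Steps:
-326*198 + C(l, 1) = -326*198 - 6 = -64548 - 6 = -64554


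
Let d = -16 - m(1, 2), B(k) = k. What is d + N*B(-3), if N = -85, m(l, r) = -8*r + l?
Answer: 254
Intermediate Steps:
m(l, r) = l - 8*r
d = -1 (d = -16 - (1 - 8*2) = -16 - (1 - 16) = -16 - 1*(-15) = -16 + 15 = -1)
d + N*B(-3) = -1 - 85*(-3) = -1 + 255 = 254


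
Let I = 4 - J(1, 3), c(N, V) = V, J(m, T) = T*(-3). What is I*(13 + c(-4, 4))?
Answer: 221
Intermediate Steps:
J(m, T) = -3*T
I = 13 (I = 4 - (-3)*3 = 4 - 1*(-9) = 4 + 9 = 13)
I*(13 + c(-4, 4)) = 13*(13 + 4) = 13*17 = 221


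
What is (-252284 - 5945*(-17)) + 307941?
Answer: 156722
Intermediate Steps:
(-252284 - 5945*(-17)) + 307941 = (-252284 + 101065) + 307941 = -151219 + 307941 = 156722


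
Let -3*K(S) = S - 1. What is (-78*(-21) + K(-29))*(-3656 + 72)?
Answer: -5906432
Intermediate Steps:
K(S) = 1/3 - S/3 (K(S) = -(S - 1)/3 = -(-1 + S)/3 = 1/3 - S/3)
(-78*(-21) + K(-29))*(-3656 + 72) = (-78*(-21) + (1/3 - 1/3*(-29)))*(-3656 + 72) = (1638 + (1/3 + 29/3))*(-3584) = (1638 + 10)*(-3584) = 1648*(-3584) = -5906432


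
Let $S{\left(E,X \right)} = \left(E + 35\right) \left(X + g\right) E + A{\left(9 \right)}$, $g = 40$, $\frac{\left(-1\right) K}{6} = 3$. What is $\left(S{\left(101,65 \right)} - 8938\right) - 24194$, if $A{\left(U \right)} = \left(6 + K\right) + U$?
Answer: $1409145$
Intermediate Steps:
$K = -18$ ($K = \left(-6\right) 3 = -18$)
$A{\left(U \right)} = -12 + U$ ($A{\left(U \right)} = \left(6 - 18\right) + U = -12 + U$)
$S{\left(E,X \right)} = -3 + E \left(35 + E\right) \left(40 + X\right)$ ($S{\left(E,X \right)} = \left(E + 35\right) \left(X + 40\right) E + \left(-12 + 9\right) = \left(35 + E\right) \left(40 + X\right) E - 3 = E \left(35 + E\right) \left(40 + X\right) - 3 = -3 + E \left(35 + E\right) \left(40 + X\right)$)
$\left(S{\left(101,65 \right)} - 8938\right) - 24194 = \left(\left(-3 + 40 \cdot 101^{2} + 1400 \cdot 101 + 65 \cdot 101^{2} + 35 \cdot 101 \cdot 65\right) - 8938\right) - 24194 = \left(\left(-3 + 40 \cdot 10201 + 141400 + 65 \cdot 10201 + 229775\right) - 8938\right) - 24194 = \left(\left(-3 + 408040 + 141400 + 663065 + 229775\right) - 8938\right) - 24194 = \left(1442277 - 8938\right) - 24194 = 1433339 - 24194 = 1409145$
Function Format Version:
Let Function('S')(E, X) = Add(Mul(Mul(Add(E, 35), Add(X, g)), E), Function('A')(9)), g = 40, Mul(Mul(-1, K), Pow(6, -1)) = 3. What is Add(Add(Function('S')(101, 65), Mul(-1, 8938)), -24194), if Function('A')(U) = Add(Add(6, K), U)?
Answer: 1409145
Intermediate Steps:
K = -18 (K = Mul(-6, 3) = -18)
Function('A')(U) = Add(-12, U) (Function('A')(U) = Add(Add(6, -18), U) = Add(-12, U))
Function('S')(E, X) = Add(-3, Mul(E, Add(35, E), Add(40, X))) (Function('S')(E, X) = Add(Mul(Mul(Add(E, 35), Add(X, 40)), E), Add(-12, 9)) = Add(Mul(Mul(Add(35, E), Add(40, X)), E), -3) = Add(Mul(E, Add(35, E), Add(40, X)), -3) = Add(-3, Mul(E, Add(35, E), Add(40, X))))
Add(Add(Function('S')(101, 65), Mul(-1, 8938)), -24194) = Add(Add(Add(-3, Mul(40, Pow(101, 2)), Mul(1400, 101), Mul(65, Pow(101, 2)), Mul(35, 101, 65)), Mul(-1, 8938)), -24194) = Add(Add(Add(-3, Mul(40, 10201), 141400, Mul(65, 10201), 229775), -8938), -24194) = Add(Add(Add(-3, 408040, 141400, 663065, 229775), -8938), -24194) = Add(Add(1442277, -8938), -24194) = Add(1433339, -24194) = 1409145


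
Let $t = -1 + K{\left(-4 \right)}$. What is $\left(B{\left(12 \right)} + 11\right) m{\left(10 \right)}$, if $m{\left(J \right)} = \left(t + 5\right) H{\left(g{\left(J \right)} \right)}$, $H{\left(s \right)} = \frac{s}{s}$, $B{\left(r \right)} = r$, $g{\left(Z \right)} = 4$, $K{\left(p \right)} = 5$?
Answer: $207$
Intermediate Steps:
$t = 4$ ($t = -1 + 5 = 4$)
$H{\left(s \right)} = 1$
$m{\left(J \right)} = 9$ ($m{\left(J \right)} = \left(4 + 5\right) 1 = 9 \cdot 1 = 9$)
$\left(B{\left(12 \right)} + 11\right) m{\left(10 \right)} = \left(12 + 11\right) 9 = 23 \cdot 9 = 207$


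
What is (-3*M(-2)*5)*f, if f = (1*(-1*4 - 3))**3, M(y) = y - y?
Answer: 0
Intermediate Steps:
M(y) = 0
f = -343 (f = (1*(-4 - 3))**3 = (1*(-7))**3 = (-7)**3 = -343)
(-3*M(-2)*5)*f = (-3*0*5)*(-343) = (0*5)*(-343) = 0*(-343) = 0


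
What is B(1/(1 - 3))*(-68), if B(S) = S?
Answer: 34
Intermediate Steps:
B(1/(1 - 3))*(-68) = -68/(1 - 3) = -68/(-2) = -½*(-68) = 34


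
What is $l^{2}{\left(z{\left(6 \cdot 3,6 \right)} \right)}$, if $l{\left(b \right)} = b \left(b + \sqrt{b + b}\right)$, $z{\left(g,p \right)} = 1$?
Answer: $\left(1 + \sqrt{2}\right)^{2} \approx 5.8284$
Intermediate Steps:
$l{\left(b \right)} = b \left(b + \sqrt{2} \sqrt{b}\right)$ ($l{\left(b \right)} = b \left(b + \sqrt{2 b}\right) = b \left(b + \sqrt{2} \sqrt{b}\right)$)
$l^{2}{\left(z{\left(6 \cdot 3,6 \right)} \right)} = \left(1^{2} + \sqrt{2} \cdot 1^{\frac{3}{2}}\right)^{2} = \left(1 + \sqrt{2} \cdot 1\right)^{2} = \left(1 + \sqrt{2}\right)^{2}$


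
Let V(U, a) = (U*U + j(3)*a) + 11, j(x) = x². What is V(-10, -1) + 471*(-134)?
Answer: -63012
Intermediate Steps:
V(U, a) = 11 + U² + 9*a (V(U, a) = (U*U + 3²*a) + 11 = (U² + 9*a) + 11 = 11 + U² + 9*a)
V(-10, -1) + 471*(-134) = (11 + (-10)² + 9*(-1)) + 471*(-134) = (11 + 100 - 9) - 63114 = 102 - 63114 = -63012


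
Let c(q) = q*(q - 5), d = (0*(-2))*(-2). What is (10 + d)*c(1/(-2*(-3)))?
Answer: -145/18 ≈ -8.0556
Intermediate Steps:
d = 0 (d = 0*(-2) = 0)
c(q) = q*(-5 + q)
(10 + d)*c(1/(-2*(-3))) = (10 + 0)*((-5 + 1/(-2*(-3)))/((-2*(-3)))) = 10*((-5 + 1/6)/6) = 10*((-5 + ⅙)/6) = 10*((⅙)*(-29/6)) = 10*(-29/36) = -145/18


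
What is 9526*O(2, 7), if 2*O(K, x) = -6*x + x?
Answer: -166705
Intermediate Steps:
O(K, x) = -5*x/2 (O(K, x) = (-6*x + x)/2 = (-5*x)/2 = -5*x/2)
9526*O(2, 7) = 9526*(-5/2*7) = 9526*(-35/2) = -166705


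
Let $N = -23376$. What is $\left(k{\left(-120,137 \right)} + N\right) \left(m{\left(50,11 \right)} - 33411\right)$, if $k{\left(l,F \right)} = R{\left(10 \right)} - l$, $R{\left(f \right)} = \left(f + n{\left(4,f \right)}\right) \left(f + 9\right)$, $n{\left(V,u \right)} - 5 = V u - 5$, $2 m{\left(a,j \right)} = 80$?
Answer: $744373526$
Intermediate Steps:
$m{\left(a,j \right)} = 40$ ($m{\left(a,j \right)} = \frac{1}{2} \cdot 80 = 40$)
$n{\left(V,u \right)} = V u$ ($n{\left(V,u \right)} = 5 + \left(V u - 5\right) = 5 + \left(-5 + V u\right) = V u$)
$R{\left(f \right)} = 5 f \left(9 + f\right)$ ($R{\left(f \right)} = \left(f + 4 f\right) \left(f + 9\right) = 5 f \left(9 + f\right)$)
$k{\left(l,F \right)} = 950 - l$ ($k{\left(l,F \right)} = 5 \cdot 10 \left(9 + 10\right) - l = 5 \cdot 10 \cdot 19 - l = 950 - l$)
$\left(k{\left(-120,137 \right)} + N\right) \left(m{\left(50,11 \right)} - 33411\right) = \left(\left(950 - -120\right) - 23376\right) \left(40 - 33411\right) = \left(\left(950 + 120\right) - 23376\right) \left(-33371\right) = \left(1070 - 23376\right) \left(-33371\right) = \left(-22306\right) \left(-33371\right) = 744373526$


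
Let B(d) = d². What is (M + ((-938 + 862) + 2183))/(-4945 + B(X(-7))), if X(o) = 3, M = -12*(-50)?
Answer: -2707/4936 ≈ -0.54842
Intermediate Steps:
M = 600
(M + ((-938 + 862) + 2183))/(-4945 + B(X(-7))) = (600 + ((-938 + 862) + 2183))/(-4945 + 3²) = (600 + (-76 + 2183))/(-4945 + 9) = (600 + 2107)/(-4936) = 2707*(-1/4936) = -2707/4936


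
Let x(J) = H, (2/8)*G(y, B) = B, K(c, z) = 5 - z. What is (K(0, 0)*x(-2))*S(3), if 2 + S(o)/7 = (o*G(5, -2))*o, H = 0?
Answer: 0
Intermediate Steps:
G(y, B) = 4*B
x(J) = 0
S(o) = -14 - 56*o² (S(o) = -14 + 7*((o*(4*(-2)))*o) = -14 + 7*((o*(-8))*o) = -14 + 7*((-8*o)*o) = -14 + 7*(-8*o²) = -14 - 56*o²)
(K(0, 0)*x(-2))*S(3) = ((5 - 1*0)*0)*(-14 - 56*3²) = ((5 + 0)*0)*(-14 - 56*9) = (5*0)*(-14 - 504) = 0*(-518) = 0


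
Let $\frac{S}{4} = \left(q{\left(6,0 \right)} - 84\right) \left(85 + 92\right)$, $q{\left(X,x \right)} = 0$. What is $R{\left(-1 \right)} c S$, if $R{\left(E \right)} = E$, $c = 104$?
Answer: $6185088$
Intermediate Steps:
$S = -59472$ ($S = 4 \left(0 - 84\right) \left(85 + 92\right) = 4 \left(\left(-84\right) 177\right) = 4 \left(-14868\right) = -59472$)
$R{\left(-1 \right)} c S = \left(-1\right) 104 \left(-59472\right) = \left(-104\right) \left(-59472\right) = 6185088$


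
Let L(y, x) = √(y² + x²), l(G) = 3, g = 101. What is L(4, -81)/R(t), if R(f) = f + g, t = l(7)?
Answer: √6577/104 ≈ 0.77980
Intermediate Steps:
L(y, x) = √(x² + y²)
t = 3
R(f) = 101 + f (R(f) = f + 101 = 101 + f)
L(4, -81)/R(t) = √((-81)² + 4²)/(101 + 3) = √(6561 + 16)/104 = √6577*(1/104) = √6577/104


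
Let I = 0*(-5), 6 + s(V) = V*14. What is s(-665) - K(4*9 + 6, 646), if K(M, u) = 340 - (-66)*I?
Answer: -9656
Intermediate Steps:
s(V) = -6 + 14*V (s(V) = -6 + V*14 = -6 + 14*V)
I = 0
K(M, u) = 340 (K(M, u) = 340 - (-66)*0 = 340 - 1*0 = 340 + 0 = 340)
s(-665) - K(4*9 + 6, 646) = (-6 + 14*(-665)) - 1*340 = (-6 - 9310) - 340 = -9316 - 340 = -9656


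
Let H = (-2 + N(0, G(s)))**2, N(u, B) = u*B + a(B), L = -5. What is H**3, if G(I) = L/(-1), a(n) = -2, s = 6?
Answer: 4096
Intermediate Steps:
G(I) = 5 (G(I) = -5/(-1) = -5*(-1) = 5)
N(u, B) = -2 + B*u (N(u, B) = u*B - 2 = B*u - 2 = -2 + B*u)
H = 16 (H = (-2 + (-2 + 5*0))**2 = (-2 + (-2 + 0))**2 = (-2 - 2)**2 = (-4)**2 = 16)
H**3 = 16**3 = 4096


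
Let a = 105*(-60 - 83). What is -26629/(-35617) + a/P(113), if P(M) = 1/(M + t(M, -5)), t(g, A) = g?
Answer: -120862345001/35617 ≈ -3.3934e+6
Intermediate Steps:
P(M) = 1/(2*M) (P(M) = 1/(M + M) = 1/(2*M))
a = -15015 (a = 105*(-143) = -15015)
-26629/(-35617) + a/P(113) = -26629/(-35617) - 15015/((½)/113) = -26629*(-1/35617) - 15015/((½)*(1/113)) = 26629/35617 - 15015/1/226 = 26629/35617 - 15015*226 = 26629/35617 - 3393390 = -120862345001/35617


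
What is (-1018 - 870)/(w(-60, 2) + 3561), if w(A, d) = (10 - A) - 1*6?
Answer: -1888/3625 ≈ -0.52083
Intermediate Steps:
w(A, d) = 4 - A (w(A, d) = (10 - A) - 6 = 4 - A)
(-1018 - 870)/(w(-60, 2) + 3561) = (-1018 - 870)/((4 - 1*(-60)) + 3561) = -1888/((4 + 60) + 3561) = -1888/(64 + 3561) = -1888/3625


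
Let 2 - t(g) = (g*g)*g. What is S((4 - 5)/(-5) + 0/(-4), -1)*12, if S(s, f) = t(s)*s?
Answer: 2988/625 ≈ 4.7808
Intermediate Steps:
t(g) = 2 - g**3 (t(g) = 2 - g*g*g = 2 - g**2*g = 2 - g**3)
S(s, f) = s*(2 - s**3) (S(s, f) = (2 - s**3)*s = s*(2 - s**3))
S((4 - 5)/(-5) + 0/(-4), -1)*12 = (((4 - 5)/(-5) + 0/(-4))*(2 - ((4 - 5)/(-5) + 0/(-4))**3))*12 = ((-1*(-1/5) + 0*(-1/4))*(2 - (-1*(-1/5) + 0*(-1/4))**3))*12 = ((1/5 + 0)*(2 - (1/5 + 0)**3))*12 = ((2 - (1/5)**3)/5)*12 = ((2 - 1*1/125)/5)*12 = ((2 - 1/125)/5)*12 = ((1/5)*(249/125))*12 = (249/625)*12 = 2988/625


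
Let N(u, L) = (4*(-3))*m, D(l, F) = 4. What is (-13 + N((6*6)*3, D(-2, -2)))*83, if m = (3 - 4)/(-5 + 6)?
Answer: -83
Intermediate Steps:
m = -1 (m = -1/1 = -1*1 = -1)
N(u, L) = 12 (N(u, L) = (4*(-3))*(-1) = -12*(-1) = 12)
(-13 + N((6*6)*3, D(-2, -2)))*83 = (-13 + 12)*83 = -1*83 = -83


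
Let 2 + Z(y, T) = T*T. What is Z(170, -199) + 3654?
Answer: 43253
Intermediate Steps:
Z(y, T) = -2 + T**2 (Z(y, T) = -2 + T*T = -2 + T**2)
Z(170, -199) + 3654 = (-2 + (-199)**2) + 3654 = (-2 + 39601) + 3654 = 39599 + 3654 = 43253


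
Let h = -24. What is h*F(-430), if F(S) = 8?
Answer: -192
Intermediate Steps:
h*F(-430) = -24*8 = -192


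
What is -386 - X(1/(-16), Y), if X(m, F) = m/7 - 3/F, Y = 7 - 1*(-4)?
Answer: -475205/1232 ≈ -385.72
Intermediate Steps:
Y = 11 (Y = 7 + 4 = 11)
X(m, F) = -3/F + m/7 (X(m, F) = m*(⅐) - 3/F = m/7 - 3/F = -3/F + m/7)
-386 - X(1/(-16), Y) = -386 - (-3/11 + (⅐)/(-16)) = -386 - (-3*1/11 + (⅐)*(-1/16)) = -386 - (-3/11 - 1/112) = -386 - 1*(-347/1232) = -386 + 347/1232 = -475205/1232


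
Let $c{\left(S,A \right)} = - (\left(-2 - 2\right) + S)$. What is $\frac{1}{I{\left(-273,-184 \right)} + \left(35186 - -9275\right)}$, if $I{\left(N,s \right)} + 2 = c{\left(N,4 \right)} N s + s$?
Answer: $\frac{1}{13958539} \approx 7.1641 \cdot 10^{-8}$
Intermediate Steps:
$c{\left(S,A \right)} = 4 - S$ ($c{\left(S,A \right)} = - (-4 + S) = 4 - S$)
$I{\left(N,s \right)} = -2 + s + N s \left(4 - N\right)$ ($I{\left(N,s \right)} = -2 + \left(\left(4 - N\right) N s + s\right) = -2 + \left(N \left(4 - N\right) s + s\right) = -2 + \left(N s \left(4 - N\right) + s\right) = -2 + \left(s + N s \left(4 - N\right)\right) = -2 + s + N s \left(4 - N\right)$)
$\frac{1}{I{\left(-273,-184 \right)} + \left(35186 - -9275\right)} = \frac{1}{\left(-2 - 184 - \left(-273\right) \left(-184\right) \left(-4 - 273\right)\right) + \left(35186 - -9275\right)} = \frac{1}{\left(-2 - 184 - \left(-273\right) \left(-184\right) \left(-277\right)\right) + \left(35186 + 9275\right)} = \frac{1}{\left(-2 - 184 + 13914264\right) + 44461} = \frac{1}{13914078 + 44461} = \frac{1}{13958539}$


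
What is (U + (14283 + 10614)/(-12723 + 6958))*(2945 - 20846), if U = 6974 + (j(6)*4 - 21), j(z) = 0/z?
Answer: -717098808348/5765 ≈ -1.2439e+8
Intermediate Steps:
j(z) = 0
U = 6953 (U = 6974 + (0*4 - 21) = 6974 + (0 - 21) = 6974 - 21 = 6953)
(U + (14283 + 10614)/(-12723 + 6958))*(2945 - 20846) = (6953 + (14283 + 10614)/(-12723 + 6958))*(2945 - 20846) = (6953 + 24897/(-5765))*(-17901) = (6953 + 24897*(-1/5765))*(-17901) = (6953 - 24897/5765)*(-17901) = (40059148/5765)*(-17901) = -717098808348/5765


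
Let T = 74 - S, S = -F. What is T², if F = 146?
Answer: 48400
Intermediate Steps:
S = -146 (S = -1*146 = -146)
T = 220 (T = 74 - 1*(-146) = 74 + 146 = 220)
T² = 220² = 48400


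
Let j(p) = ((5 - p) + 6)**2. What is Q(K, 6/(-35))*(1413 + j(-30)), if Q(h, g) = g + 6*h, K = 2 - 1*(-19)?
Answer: 1946568/5 ≈ 3.8931e+5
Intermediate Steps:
K = 21 (K = 2 + 19 = 21)
j(p) = (11 - p)**2
Q(K, 6/(-35))*(1413 + j(-30)) = (6/(-35) + 6*21)*(1413 + (-11 - 30)**2) = (6*(-1/35) + 126)*(1413 + (-41)**2) = (-6/35 + 126)*(1413 + 1681) = (4404/35)*3094 = 1946568/5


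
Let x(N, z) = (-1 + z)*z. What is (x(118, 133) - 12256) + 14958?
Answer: 20258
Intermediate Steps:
x(N, z) = z*(-1 + z)
(x(118, 133) - 12256) + 14958 = (133*(-1 + 133) - 12256) + 14958 = (133*132 - 12256) + 14958 = (17556 - 12256) + 14958 = 5300 + 14958 = 20258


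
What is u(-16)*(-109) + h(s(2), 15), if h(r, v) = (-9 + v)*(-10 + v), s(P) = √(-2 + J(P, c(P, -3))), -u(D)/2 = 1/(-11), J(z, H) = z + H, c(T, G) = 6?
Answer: 112/11 ≈ 10.182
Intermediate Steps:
J(z, H) = H + z
u(D) = 2/11 (u(D) = -2/(-11) = -2*(-1/11) = 2/11)
s(P) = √(4 + P) (s(P) = √(-2 + (6 + P)) = √(4 + P))
h(r, v) = (-10 + v)*(-9 + v)
u(-16)*(-109) + h(s(2), 15) = (2/11)*(-109) + (90 + 15² - 19*15) = -218/11 + (90 + 225 - 285) = -218/11 + 30 = 112/11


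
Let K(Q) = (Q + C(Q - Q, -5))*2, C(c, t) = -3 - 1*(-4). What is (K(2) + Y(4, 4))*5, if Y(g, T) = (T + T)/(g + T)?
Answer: 35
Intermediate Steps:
Y(g, T) = 2*T/(T + g) (Y(g, T) = (2*T)/(T + g) = 2*T/(T + g))
C(c, t) = 1 (C(c, t) = -3 + 4 = 1)
K(Q) = 2 + 2*Q (K(Q) = (Q + 1)*2 = (1 + Q)*2 = 2 + 2*Q)
(K(2) + Y(4, 4))*5 = ((2 + 2*2) + 2*4/(4 + 4))*5 = ((2 + 4) + 2*4/8)*5 = (6 + 2*4*(⅛))*5 = (6 + 1)*5 = 7*5 = 35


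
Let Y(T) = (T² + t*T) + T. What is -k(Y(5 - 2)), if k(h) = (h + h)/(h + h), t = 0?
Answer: -1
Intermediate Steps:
Y(T) = T + T² (Y(T) = (T² + 0*T) + T = (T² + 0) + T = T² + T = T + T²)
k(h) = 1 (k(h) = (2*h)/((2*h)) = (2*h)*(1/(2*h)) = 1)
-k(Y(5 - 2)) = -1*1 = -1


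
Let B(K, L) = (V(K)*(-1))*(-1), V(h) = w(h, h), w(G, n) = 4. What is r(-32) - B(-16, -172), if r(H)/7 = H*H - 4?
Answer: 7136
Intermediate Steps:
V(h) = 4
r(H) = -28 + 7*H² (r(H) = 7*(H*H - 4) = 7*(H² - 4) = 7*(-4 + H²) = -28 + 7*H²)
B(K, L) = 4 (B(K, L) = (4*(-1))*(-1) = -4*(-1) = 4)
r(-32) - B(-16, -172) = (-28 + 7*(-32)²) - 1*4 = (-28 + 7*1024) - 4 = (-28 + 7168) - 4 = 7140 - 4 = 7136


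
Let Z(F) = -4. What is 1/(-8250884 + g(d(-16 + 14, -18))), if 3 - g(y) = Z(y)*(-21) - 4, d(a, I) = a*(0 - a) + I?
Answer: -1/8250961 ≈ -1.2120e-7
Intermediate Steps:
d(a, I) = I - a**2 (d(a, I) = a*(-a) + I = -a**2 + I = I - a**2)
g(y) = -77 (g(y) = 3 - (-4*(-21) - 4) = 3 - (84 - 4) = 3 - 1*80 = 3 - 80 = -77)
1/(-8250884 + g(d(-16 + 14, -18))) = 1/(-8250884 - 77) = 1/(-8250961) = -1/8250961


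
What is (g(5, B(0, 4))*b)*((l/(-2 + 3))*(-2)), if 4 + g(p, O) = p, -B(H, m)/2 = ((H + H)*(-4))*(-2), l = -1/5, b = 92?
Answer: 184/5 ≈ 36.800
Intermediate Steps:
l = -⅕ (l = -1*⅕ = -⅕ ≈ -0.20000)
B(H, m) = -32*H (B(H, m) = -2*(H + H)*(-4)*(-2) = -2*(2*H)*(-4)*(-2) = -2*(-8*H)*(-2) = -32*H)
g(p, O) = -4 + p
(g(5, B(0, 4))*b)*((l/(-2 + 3))*(-2)) = ((-4 + 5)*92)*((-⅕/(-2 + 3))*(-2)) = (1*92)*((-⅕/1)*(-2)) = 92*((1*(-⅕))*(-2)) = 92*(-⅕*(-2)) = 92*(⅖) = 184/5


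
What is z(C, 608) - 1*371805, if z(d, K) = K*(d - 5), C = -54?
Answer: -407677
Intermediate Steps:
z(d, K) = K*(-5 + d)
z(C, 608) - 1*371805 = 608*(-5 - 54) - 1*371805 = 608*(-59) - 371805 = -35872 - 371805 = -407677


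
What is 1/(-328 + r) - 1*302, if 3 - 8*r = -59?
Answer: -386866/1281 ≈ -302.00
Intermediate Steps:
r = 31/4 (r = 3/8 - ⅛*(-59) = 3/8 + 59/8 = 31/4 ≈ 7.7500)
1/(-328 + r) - 1*302 = 1/(-328 + 31/4) - 1*302 = 1/(-1281/4) - 302 = -4/1281 - 302 = -386866/1281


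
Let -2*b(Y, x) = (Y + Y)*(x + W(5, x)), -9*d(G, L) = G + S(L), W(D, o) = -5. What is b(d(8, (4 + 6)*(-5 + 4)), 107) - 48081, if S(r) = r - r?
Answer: -143971/3 ≈ -47990.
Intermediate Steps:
S(r) = 0
d(G, L) = -G/9 (d(G, L) = -(G + 0)/9 = -G/9)
b(Y, x) = -Y*(-5 + x) (b(Y, x) = -(Y + Y)*(x - 5)/2 = -2*Y*(-5 + x)/2 = -Y*(-5 + x))
b(d(8, (4 + 6)*(-5 + 4)), 107) - 48081 = (-⅑*8)*(5 - 1*107) - 48081 = -8*(5 - 107)/9 - 48081 = -8/9*(-102) - 48081 = 272/3 - 48081 = -143971/3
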